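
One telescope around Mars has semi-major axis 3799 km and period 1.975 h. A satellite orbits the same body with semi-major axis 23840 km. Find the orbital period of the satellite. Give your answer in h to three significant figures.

T₂ ≈ 31.0 h

Kepler's third law: T² ∝ a³, so T₂ = T₁ (a₂/a₁)^(3/2).
a₂/a₁ = 6.275, (a₂/a₁)^(3/2) = 15.72.
T₂ = 1.975 × 15.72 = 31.05 h.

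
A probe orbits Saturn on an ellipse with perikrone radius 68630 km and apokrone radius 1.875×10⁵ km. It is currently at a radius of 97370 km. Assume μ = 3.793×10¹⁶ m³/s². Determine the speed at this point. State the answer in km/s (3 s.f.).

v ≈ 22.0 km/s

Semi-major axis a = (r_p + r_a)/2 = 1.2806×10⁵ km = 1.281×10⁸ m.
Vis-viva: v² = μ(2/r − 1/a) = 3.793×10¹⁶ × (2.054×10⁻⁸ − 7.809×10⁻⁹) = 4.829×10⁸ m²/s².
v = 21980 m/s = 21.98 km/s.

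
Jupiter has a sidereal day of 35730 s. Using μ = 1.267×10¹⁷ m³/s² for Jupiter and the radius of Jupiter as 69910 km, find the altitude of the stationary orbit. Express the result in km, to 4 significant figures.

h_sync ≈ 90110 km

A synchronous orbit has period T, so by Kepler's third law a = (μT²/4π²)^(1/3).
μT²/4π² = 1.267×10¹⁷ × (3.573×10⁴)² / 39.48 = 4.097×10²⁴ m³.
a = 1.600×10⁸ m = 1.6002×10⁵ km.
Altitude h = a − R = 1.6002×10⁵ − 69910 = 90105 km.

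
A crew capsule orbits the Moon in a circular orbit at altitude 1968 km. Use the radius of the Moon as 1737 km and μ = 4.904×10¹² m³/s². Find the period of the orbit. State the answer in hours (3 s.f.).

T ≈ 5.62 hours

r = 1737 + 1968 = 3705.0 km = 3.7050×10⁶ m.
Kepler's third law: T = 2π√(r³/μ) = 2π√((3.705×10⁶)³ / 4.904×10¹²).
r³/μ = 1.037×10⁷ s², so T = 2π × 3.220×10³ = 2.023×10⁴ s.
Converting: 2.023×10⁴ s ÷ 3600 = 5.621 hours.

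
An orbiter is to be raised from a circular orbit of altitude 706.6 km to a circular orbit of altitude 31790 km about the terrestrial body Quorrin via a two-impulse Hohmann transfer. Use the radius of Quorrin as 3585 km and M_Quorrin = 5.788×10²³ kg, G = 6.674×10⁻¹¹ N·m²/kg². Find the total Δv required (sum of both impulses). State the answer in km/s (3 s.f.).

μ = GM = 6.674×10⁻¹¹ × 5.788×10²³ = 3.863×10¹³ m³/s².
r₁ = 3585 + 706.6 = 4291.6 km = 4.2916×10⁶ m.
r₂ = 3585 + 31790 = 35375 km = 3.5375×10⁷ m.
Transfer ellipse a_t = (r₁ + r₂)/2 = 1.983×10⁷ m.
At r₁: circular v_c1 = √(μ/r₁) = 3000 m/s; transfer-periapsis v_p = √[μ(2/r₁ − 1/a_t)] = 4007 m/s.
Δv₁ = v_p − v_c1 = 1007 m/s.
At r₂: circular v_c2 = √(μ/r₂) = 1045 m/s; transfer-apoapsis v_a = √[μ(2/r₂ − 1/a_t)] = 486.1 m/s.
Δv₂ = v_c2 − v_a = 558.9 m/s.
Total Δv = Δv₁ + Δv₂ = 1566 m/s = 1.566 km/s.

Δv_total ≈ 1.57 km/s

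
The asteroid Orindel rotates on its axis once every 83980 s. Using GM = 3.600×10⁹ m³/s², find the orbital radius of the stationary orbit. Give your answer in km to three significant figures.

r_sync ≈ 863 km

A synchronous orbit has period T, so by Kepler's third law a = (μT²/4π²)^(1/3).
μT²/4π² = 3.600×10⁹ × (8.398×10⁴)² / 39.48 = 6.431×10¹⁷ m³.
a = 8.632×10⁵ m = 863.17 km.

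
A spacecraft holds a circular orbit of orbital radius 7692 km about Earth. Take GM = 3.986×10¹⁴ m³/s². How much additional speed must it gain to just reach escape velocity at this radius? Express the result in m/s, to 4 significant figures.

Δv ≈ 2982 m/s

r = 7692 km = 7.692×10⁶ m.
Circular speed v_c = √(μ/r) = 7199 m/s.
Escape speed v_esc = √(2μ/r) = √2 × v_c = 10180 m/s.
Δv = v_esc − v_c = 2982 m/s.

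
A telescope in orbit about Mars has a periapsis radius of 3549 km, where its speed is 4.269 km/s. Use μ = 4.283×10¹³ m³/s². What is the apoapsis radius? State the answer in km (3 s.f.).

apoapsis radius ≈ 10900 km

r_p = 3.549×10⁶ m.
Specific energy ε = v²/2 − μ/r = -2.956×10⁶ J/kg, so a = −μ/(2ε) = 7.245×10⁶ m.
The apsides satisfy r_p + r_a = 2a, so the apoapsis radius is 2a − r_p = 1.094×10⁷ m = 10940 km.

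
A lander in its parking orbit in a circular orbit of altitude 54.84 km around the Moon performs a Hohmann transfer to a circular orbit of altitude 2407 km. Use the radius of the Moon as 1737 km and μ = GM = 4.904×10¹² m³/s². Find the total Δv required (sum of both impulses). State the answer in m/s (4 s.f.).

Δv_total ≈ 543.1 m/s

r₁ = 1737 + 54.84 = 1791.8 km = 1.7918×10⁶ m.
r₂ = 1737 + 2407 = 4144.0 km = 4.1440×10⁶ m.
Transfer ellipse a_t = (r₁ + r₂)/2 = 2.968×10⁶ m.
At r₁: circular v_c1 = √(μ/r₁) = 1654 m/s; transfer-perilune v_p = √[μ(2/r₁ − 1/a_t)] = 1955 m/s.
Δv₁ = v_p − v_c1 = 300.5 m/s.
At r₂: circular v_c2 = √(μ/r₂) = 1088 m/s; transfer-apolune v_a = √[μ(2/r₂ − 1/a_t)] = 845.3 m/s.
Δv₂ = v_c2 − v_a = 242.6 m/s.
Total Δv = Δv₁ + Δv₂ = 543.1 m/s.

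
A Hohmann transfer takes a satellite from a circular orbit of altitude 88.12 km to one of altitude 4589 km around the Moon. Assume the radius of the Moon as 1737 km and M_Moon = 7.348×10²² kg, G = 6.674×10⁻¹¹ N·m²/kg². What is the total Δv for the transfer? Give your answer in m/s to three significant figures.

μ = GM = 6.674×10⁻¹¹ × 7.348×10²² = 4.904×10¹² m³/s².
r₁ = 1737 + 88.12 = 1825.1 km = 1.8251×10⁶ m.
r₂ = 1737 + 4589 = 6326.0 km = 6.3260×10⁶ m.
Transfer ellipse a_t = (r₁ + r₂)/2 = 4.076×10⁶ m.
At r₁: circular v_c1 = √(μ/r₁) = 1639 m/s; transfer-perilune v_p = √[μ(2/r₁ − 1/a_t)] = 2042 m/s.
Δv₁ = v_p − v_c1 = 403.0 m/s.
At r₂: circular v_c2 = √(μ/r₂) = 880.5 m/s; transfer-apolune v_a = √[μ(2/r₂ − 1/a_t)] = 589.2 m/s.
Δv₂ = v_c2 − v_a = 291.3 m/s.
Total Δv = Δv₁ + Δv₂ = 694.3 m/s.

Δv_total ≈ 694 m/s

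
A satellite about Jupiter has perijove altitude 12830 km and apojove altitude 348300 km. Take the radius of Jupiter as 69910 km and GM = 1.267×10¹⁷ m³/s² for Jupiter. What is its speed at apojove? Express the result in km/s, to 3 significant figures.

r_p = 69910 + 12830 = 82740 km = 8.2740×10⁷ m.
r_a = 69910 + 348300 = 418210 km = 4.1821×10⁸ m.
Semi-major axis a = (r_p + r_a)/2 = 2.5048×10⁵ km = 2.505×10⁸ m.
Vis-viva: v² = μ(2/r − 1/a) = 1.267×10¹⁷ × (4.782×10⁻⁹ − 3.992×10⁻⁹) = 1.001×10⁸ m²/s².
v = 10000 m/s = 10.00 km/s.

v ≈ 10.0 km/s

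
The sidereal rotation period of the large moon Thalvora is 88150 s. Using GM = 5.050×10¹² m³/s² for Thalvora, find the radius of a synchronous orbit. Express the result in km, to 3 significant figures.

A synchronous orbit has period T, so by Kepler's third law a = (μT²/4π²)^(1/3).
μT²/4π² = 5.050×10¹² × (8.815×10⁴)² / 39.48 = 9.940×10²⁰ m³.
a = 9.980×10⁶ m = 9979.9 km.

r_sync ≈ 9980 km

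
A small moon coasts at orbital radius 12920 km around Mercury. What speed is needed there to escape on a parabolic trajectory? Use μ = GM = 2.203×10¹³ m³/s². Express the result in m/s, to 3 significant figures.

r = 12920 km = 1.292×10⁷ m.
Escape speed v_esc = √(2μ/r) = √(2 × 2.203×10¹³ / 1.292×10⁷) = √(3.410×10⁶) = 1847 m/s.

v_esc ≈ 1850 m/s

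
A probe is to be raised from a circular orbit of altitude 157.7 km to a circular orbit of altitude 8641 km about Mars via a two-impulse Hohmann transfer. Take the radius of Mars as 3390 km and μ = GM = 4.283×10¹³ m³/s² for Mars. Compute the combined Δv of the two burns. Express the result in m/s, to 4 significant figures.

Δv_total ≈ 1457 m/s

r₁ = 3390 + 157.7 = 3547.7 km = 3.5477×10⁶ m.
r₂ = 3390 + 8641 = 12031 km = 1.2031×10⁷ m.
Transfer ellipse a_t = (r₁ + r₂)/2 = 7.789×10⁶ m.
At r₁: circular v_c1 = √(μ/r₁) = 3475 m/s; transfer-periapsis v_p = √[μ(2/r₁ − 1/a_t)] = 4318 m/s.
Δv₁ = v_p − v_c1 = 843.6 m/s.
At r₂: circular v_c2 = √(μ/r₂) = 1887 m/s; transfer-apoapsis v_a = √[μ(2/r₂ − 1/a_t)] = 1273 m/s.
Δv₂ = v_c2 − v_a = 613.4 m/s.
Total Δv = Δv₁ + Δv₂ = 1457 m/s.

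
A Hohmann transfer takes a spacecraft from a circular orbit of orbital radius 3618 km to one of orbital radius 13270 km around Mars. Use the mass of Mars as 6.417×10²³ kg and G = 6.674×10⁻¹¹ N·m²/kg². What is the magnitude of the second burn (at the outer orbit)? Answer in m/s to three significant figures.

μ = GM = 6.674×10⁻¹¹ × 6.417×10²³ = 4.283×10¹³ m³/s².
r₁ = 3618 km = 3.618×10⁶ m.
r₂ = 13270 km = 1.327×10⁷ m.
Transfer ellipse a_t = (r₁ + r₂)/2 = 8.444×10⁶ m.
At r₁: circular v_c1 = √(μ/r₁) = 3441 m/s; transfer-periapsis v_p = √[μ(2/r₁ − 1/a_t)] = 4313 m/s.
At r₂: circular v_c2 = √(μ/r₂) = 1796 m/s; transfer-apoapsis v_a = √[μ(2/r₂ − 1/a_t)] = 1176 m/s.
Δv₂ = v_c2 − v_a = 620.5 m/s.

Δv ≈ 621 m/s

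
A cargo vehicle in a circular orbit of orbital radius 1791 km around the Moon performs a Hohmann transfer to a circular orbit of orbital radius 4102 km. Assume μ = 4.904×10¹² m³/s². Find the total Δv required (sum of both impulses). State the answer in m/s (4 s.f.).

Δv_total ≈ 538.6 m/s

r₁ = 1791 km = 1.791×10⁶ m.
r₂ = 4102 km = 4.102×10⁶ m.
Transfer ellipse a_t = (r₁ + r₂)/2 = 2.946×10⁶ m.
At r₁: circular v_c1 = √(μ/r₁) = 1655 m/s; transfer-perilune v_p = √[μ(2/r₁ − 1/a_t)] = 1952 m/s.
Δv₁ = v_p − v_c1 = 297.7 m/s.
At r₂: circular v_c2 = √(μ/r₂) = 1093 m/s; transfer-apolune v_a = √[μ(2/r₂ − 1/a_t)] = 852.5 m/s.
Δv₂ = v_c2 − v_a = 240.9 m/s.
Total Δv = Δv₁ + Δv₂ = 538.6 m/s.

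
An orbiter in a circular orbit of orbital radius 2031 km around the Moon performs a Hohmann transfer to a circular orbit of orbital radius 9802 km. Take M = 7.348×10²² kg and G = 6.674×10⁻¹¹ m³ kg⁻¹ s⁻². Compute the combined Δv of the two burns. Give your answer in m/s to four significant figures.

Δv_total ≈ 739.1 m/s

μ = GM = 6.674×10⁻¹¹ × 7.348×10²² = 4.904×10¹² m³/s².
r₁ = 2031 km = 2.031×10⁶ m.
r₂ = 9802 km = 9.802×10⁶ m.
Transfer ellipse a_t = (r₁ + r₂)/2 = 5.916×10⁶ m.
At r₁: circular v_c1 = √(μ/r₁) = 1554 m/s; transfer-perilune v_p = √[μ(2/r₁ − 1/a_t)] = 2000 m/s.
Δv₁ = v_p − v_c1 = 446.2 m/s.
At r₂: circular v_c2 = √(μ/r₂) = 707.3 m/s; transfer-apolune v_a = √[μ(2/r₂ − 1/a_t)] = 414.4 m/s.
Δv₂ = v_c2 − v_a = 292.9 m/s.
Total Δv = Δv₁ + Δv₂ = 739.1 m/s.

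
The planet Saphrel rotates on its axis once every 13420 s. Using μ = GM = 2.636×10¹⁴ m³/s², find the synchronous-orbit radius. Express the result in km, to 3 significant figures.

r_sync ≈ 10600 km

A synchronous orbit has period T, so by Kepler's third law a = (μT²/4π²)^(1/3).
μT²/4π² = 2.636×10¹⁴ × (1.342×10⁴)² / 39.48 = 1.203×10²¹ m³.
a = 1.063×10⁷ m = 10634 km.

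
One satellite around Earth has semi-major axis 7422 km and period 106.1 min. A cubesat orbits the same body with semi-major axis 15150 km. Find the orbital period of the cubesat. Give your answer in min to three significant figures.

T₂ ≈ 309 min

Kepler's third law: T² ∝ a³, so T₂ = T₁ (a₂/a₁)^(3/2).
a₂/a₁ = 2.041, (a₂/a₁)^(3/2) = 2.916.
T₂ = 106.1 × 2.916 = 309.4 min.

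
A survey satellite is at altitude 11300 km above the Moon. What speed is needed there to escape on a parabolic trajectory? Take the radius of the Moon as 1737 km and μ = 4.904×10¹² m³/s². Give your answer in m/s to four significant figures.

r = 1737 + 11300 = 13037 km = 1.3037×10⁷ m.
Escape speed v_esc = √(2μ/r) = √(2 × 4.904×10¹² / 1.304×10⁷) = √(7.523×10⁵) = 867.4 m/s.

v_esc ≈ 867.4 m/s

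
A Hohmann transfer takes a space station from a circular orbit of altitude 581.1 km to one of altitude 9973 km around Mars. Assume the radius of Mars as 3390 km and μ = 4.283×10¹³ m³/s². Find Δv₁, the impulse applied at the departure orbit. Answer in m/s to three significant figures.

Δv ≈ 794 m/s

r₁ = 3390 + 581.1 = 3971.1 km = 3.9711×10⁶ m.
r₂ = 3390 + 9973 = 13363 km = 1.3363×10⁷ m.
Transfer ellipse a_t = (r₁ + r₂)/2 = 8.667×10⁶ m.
At r₁: circular v_c1 = √(μ/r₁) = 3284 m/s; transfer-periapsis v_p = √[μ(2/r₁ − 1/a_t)] = 4078 m/s.
Δv₁ = v_p − v_c1 = 793.8 m/s.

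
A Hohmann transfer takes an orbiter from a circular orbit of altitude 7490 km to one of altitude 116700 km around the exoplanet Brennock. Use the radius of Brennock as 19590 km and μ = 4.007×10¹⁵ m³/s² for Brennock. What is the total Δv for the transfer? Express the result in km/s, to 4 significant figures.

r₁ = 19590 + 7490 = 27080 km = 2.7080×10⁷ m.
r₂ = 19590 + 116700 = 136290 km = 1.3629×10⁸ m.
Transfer ellipse a_t = (r₁ + r₂)/2 = 8.168×10⁷ m.
At r₁: circular v_c1 = √(μ/r₁) = 12160 m/s; transfer-periapsis v_p = √[μ(2/r₁ − 1/a_t)] = 15710 m/s.
Δv₁ = v_p − v_c1 = 3548 m/s.
At r₂: circular v_c2 = √(μ/r₂) = 5422 m/s; transfer-apoapsis v_a = √[μ(2/r₂ − 1/a_t)] = 3122 m/s.
Δv₂ = v_c2 − v_a = 2300 m/s.
Total Δv = Δv₁ + Δv₂ = 5849 m/s = 5.849 km/s.

Δv_total ≈ 5.849 km/s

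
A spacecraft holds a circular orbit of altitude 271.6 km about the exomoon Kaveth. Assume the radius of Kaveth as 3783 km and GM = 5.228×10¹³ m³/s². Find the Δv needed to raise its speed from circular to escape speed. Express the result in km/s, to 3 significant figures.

Δv ≈ 1.49 km/s

r = 3783 + 271.6 = 4054.6 km = 4.0546×10⁶ m.
Circular speed v_c = √(μ/r) = 3591 m/s.
Escape speed v_esc = √(2μ/r) = √2 × v_c = 5078 m/s.
Δv = v_esc − v_c = 1487 m/s = 1.487 km/s.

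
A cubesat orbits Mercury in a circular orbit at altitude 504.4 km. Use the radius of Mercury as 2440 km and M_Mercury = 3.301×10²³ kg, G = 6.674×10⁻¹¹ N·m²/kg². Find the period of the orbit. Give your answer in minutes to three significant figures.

μ = GM = 6.674×10⁻¹¹ × 3.301×10²³ = 2.203×10¹³ m³/s².
r = 2440 + 504.4 = 2944.4 km = 2.9444×10⁶ m.
Kepler's third law: T = 2π√(r³/μ) = 2π√((2.944×10⁶)³ / 2.203×10¹³).
r³/μ = 1.159×10⁶ s², so T = 2π × 1.076×10³ = 6.763×10³ s.
Converting: 6.763×10³ s ÷ 60.00 = 112.7 minutes.

T ≈ 113 minutes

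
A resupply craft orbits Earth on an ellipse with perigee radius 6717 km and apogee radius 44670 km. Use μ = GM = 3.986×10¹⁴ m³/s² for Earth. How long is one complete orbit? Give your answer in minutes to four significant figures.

Semi-major axis a = (r_p + r_a)/2 = (6717.0 + 44670)/2 = 25694 km = 2.569×10⁷ m.
By Kepler's third law T = 2π√(a³/μ) = 2π × 6.523×10³ = 4.099×10⁴ s.
= 683.1 minutes.

T ≈ 683.1 minutes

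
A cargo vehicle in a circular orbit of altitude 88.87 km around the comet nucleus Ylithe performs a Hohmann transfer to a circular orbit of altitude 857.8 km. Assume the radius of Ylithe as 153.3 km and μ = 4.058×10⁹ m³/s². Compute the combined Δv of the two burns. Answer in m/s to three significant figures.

r₁ = 153.3 + 88.87 = 242.17 km = 2.4217×10⁵ m.
r₂ = 153.3 + 857.8 = 1011.1 km = 1.0111×10⁶ m.
Transfer ellipse a_t = (r₁ + r₂)/2 = 6.266×10⁵ m.
At r₁: circular v_c1 = √(μ/r₁) = 129.4 m/s; transfer-periapsis v_p = √[μ(2/r₁ − 1/a_t)] = 164.4 m/s.
Δv₁ = v_p − v_c1 = 34.98 m/s.
At r₂: circular v_c2 = √(μ/r₂) = 63.35 m/s; transfer-apoapsis v_a = √[μ(2/r₂ − 1/a_t)] = 39.38 m/s.
Δv₂ = v_c2 − v_a = 23.97 m/s.
Total Δv = Δv₁ + Δv₂ = 58.95 m/s.

Δv_total ≈ 59.0 m/s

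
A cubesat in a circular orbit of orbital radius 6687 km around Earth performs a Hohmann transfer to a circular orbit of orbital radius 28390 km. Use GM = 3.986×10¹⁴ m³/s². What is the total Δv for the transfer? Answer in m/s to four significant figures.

r₁ = 6687 km = 6.687×10⁶ m.
r₂ = 28390 km = 2.839×10⁷ m.
Transfer ellipse a_t = (r₁ + r₂)/2 = 1.754×10⁷ m.
At r₁: circular v_c1 = √(μ/r₁) = 7721 m/s; transfer-perigee v_p = √[μ(2/r₁ − 1/a_t)] = 9823 m/s.
Δv₁ = v_p − v_c1 = 2102 m/s.
At r₂: circular v_c2 = √(μ/r₂) = 3747 m/s; transfer-apogee v_a = √[μ(2/r₂ − 1/a_t)] = 2314 m/s.
Δv₂ = v_c2 − v_a = 1433 m/s.
Total Δv = Δv₁ + Δv₂ = 3536 m/s.

Δv_total ≈ 3536 m/s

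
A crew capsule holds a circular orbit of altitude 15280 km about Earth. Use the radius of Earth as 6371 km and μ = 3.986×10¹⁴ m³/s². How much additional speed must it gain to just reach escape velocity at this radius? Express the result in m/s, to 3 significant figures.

r = 6371 + 15280 = 21651 km = 2.1651×10⁷ m.
Circular speed v_c = √(μ/r) = 4291 m/s.
Escape speed v_esc = √(2μ/r) = √2 × v_c = 6068 m/s.
Δv = v_esc − v_c = 1777 m/s.

Δv ≈ 1780 m/s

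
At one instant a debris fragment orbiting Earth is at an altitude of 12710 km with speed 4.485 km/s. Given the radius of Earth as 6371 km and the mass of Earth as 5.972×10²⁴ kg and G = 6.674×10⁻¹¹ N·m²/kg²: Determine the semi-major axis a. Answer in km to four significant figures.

μ = GM = 6.674×10⁻¹¹ × 5.972×10²⁴ = 3.986×10¹⁴ m³/s².
r = 6371 + 12710 = 19081 km = 1.908×10⁷ m.
Vis-viva rearranged: 1/a = 2/r − v²/μ = 1.048×10⁻⁷ − 5.047×10⁻⁸ = 5.435×10⁻⁸ m⁻¹.
a = 1.840×10⁷ m = 18400 km.

a ≈ 18400 km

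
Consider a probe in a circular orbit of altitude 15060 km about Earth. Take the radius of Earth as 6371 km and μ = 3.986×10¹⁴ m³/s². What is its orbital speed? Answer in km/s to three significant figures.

v ≈ 4.31 km/s

r = 6371 + 15060 = 21431 km = 2.1431×10⁷ m.
For a circular orbit v = √(μ/r) = √(3.986×10¹⁴ / 2.143×10⁷) = √(1.860×10⁷) = 4313 m/s.
That is 4.313 km/s.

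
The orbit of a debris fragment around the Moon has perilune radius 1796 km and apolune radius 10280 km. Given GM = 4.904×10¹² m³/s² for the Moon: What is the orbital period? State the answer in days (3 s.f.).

Semi-major axis a = (r_p + r_a)/2 = (1796.0 + 10280)/2 = 6038.0 km = 6.038×10⁶ m.
By Kepler's third law T = 2π√(a³/μ) = 2π × 6.700×10³ = 4.210×10⁴ s.
= 0.4872 days.

T ≈ 0.487 days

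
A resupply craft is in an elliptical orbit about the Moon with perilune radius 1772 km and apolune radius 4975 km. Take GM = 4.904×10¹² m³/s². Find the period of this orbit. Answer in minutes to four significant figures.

T ≈ 293.0 minutes

Semi-major axis a = (r_p + r_a)/2 = (1772.0 + 4975.0)/2 = 3373.5 km = 3.374×10⁶ m.
By Kepler's third law T = 2π√(a³/μ) = 2π × 2.798×10³ = 1.758×10⁴ s.
= 293.0 minutes.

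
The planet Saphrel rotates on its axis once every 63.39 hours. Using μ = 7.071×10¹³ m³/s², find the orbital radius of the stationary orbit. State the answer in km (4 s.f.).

r_sync ≈ 45350 km

T = 63.39 hours = 2.282×10⁵ s.
A synchronous orbit has period T, so by Kepler's third law a = (μT²/4π²)^(1/3).
μT²/4π² = 7.071×10¹³ × (2.282×10⁵)² / 39.48 = 9.328×10²² m³.
a = 4.535×10⁷ m = 45351 km.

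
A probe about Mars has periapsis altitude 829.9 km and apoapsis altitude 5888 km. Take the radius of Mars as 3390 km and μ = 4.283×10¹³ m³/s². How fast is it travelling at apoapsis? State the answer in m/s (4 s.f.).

r_p = 3390 + 829.9 = 4219.9 km = 4.2199×10⁶ m.
r_a = 3390 + 5888 = 9278.0 km = 9.2780×10⁶ m.
Semi-major axis a = (r_p + r_a)/2 = 6748.9 km = 6.749×10⁶ m.
Vis-viva: v² = μ(2/r − 1/a) = 4.283×10¹³ × (2.156×10⁻⁷ − 1.482×10⁻⁷) = 2.886×10⁶ m²/s².
v = 1699 m/s.

v ≈ 1699 m/s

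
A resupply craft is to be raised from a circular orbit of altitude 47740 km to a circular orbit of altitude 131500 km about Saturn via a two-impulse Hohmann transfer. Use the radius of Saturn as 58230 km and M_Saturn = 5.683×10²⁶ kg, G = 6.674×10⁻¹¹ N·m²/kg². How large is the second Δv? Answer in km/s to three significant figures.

Δv ≈ 2.17 km/s

μ = GM = 6.674×10⁻¹¹ × 5.683×10²⁶ = 3.793×10¹⁶ m³/s².
r₁ = 58230 + 47740 = 105970 km = 1.0597×10⁸ m.
r₂ = 58230 + 131500 = 189730 km = 1.8973×10⁸ m.
Transfer ellipse a_t = (r₁ + r₂)/2 = 1.478×10⁸ m.
At r₁: circular v_c1 = √(μ/r₁) = 18920 m/s; transfer-perikrone v_p = √[μ(2/r₁ − 1/a_t)] = 21430 m/s.
At r₂: circular v_c2 = √(μ/r₂) = 14140 m/s; transfer-apokrone v_a = √[μ(2/r₂ − 1/a_t)] = 11970 m/s.
Δv₂ = v_c2 − v_a = 2169 m/s.
= 2.169 km/s.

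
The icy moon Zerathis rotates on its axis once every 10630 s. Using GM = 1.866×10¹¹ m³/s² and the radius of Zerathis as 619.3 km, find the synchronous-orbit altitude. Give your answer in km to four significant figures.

A synchronous orbit has period T, so by Kepler's third law a = (μT²/4π²)^(1/3).
μT²/4π² = 1.866×10¹¹ × (1.063×10⁴)² / 39.48 = 5.341×10¹⁷ m³.
a = 8.113×10⁵ m = 811.35 km.
Altitude h = a − R = 811.35 − 619.3 = 192.05 km.

h_sync ≈ 192.0 km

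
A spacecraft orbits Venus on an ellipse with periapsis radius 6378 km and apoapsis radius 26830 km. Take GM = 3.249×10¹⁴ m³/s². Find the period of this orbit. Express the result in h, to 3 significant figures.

Semi-major axis a = (r_p + r_a)/2 = (6378.0 + 26830)/2 = 16604 km = 1.660×10⁷ m.
By Kepler's third law T = 2π√(a³/μ) = 2π × 3.754×10³ = 2.358×10⁴ s.
= 6.551 h.

T ≈ 6.55 h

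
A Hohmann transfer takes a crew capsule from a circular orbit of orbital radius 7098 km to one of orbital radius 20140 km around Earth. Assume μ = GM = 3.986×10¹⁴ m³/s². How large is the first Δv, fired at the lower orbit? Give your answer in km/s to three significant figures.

Δv ≈ 1.62 km/s

r₁ = 7098 km = 7.098×10⁶ m.
r₂ = 20140 km = 2.014×10⁷ m.
Transfer ellipse a_t = (r₁ + r₂)/2 = 1.362×10⁷ m.
At r₁: circular v_c1 = √(μ/r₁) = 7494 m/s; transfer-perigee v_p = √[μ(2/r₁ − 1/a_t)] = 9113 m/s.
Δv₁ = v_p − v_c1 = 1619 m/s.
= 1.619 km/s.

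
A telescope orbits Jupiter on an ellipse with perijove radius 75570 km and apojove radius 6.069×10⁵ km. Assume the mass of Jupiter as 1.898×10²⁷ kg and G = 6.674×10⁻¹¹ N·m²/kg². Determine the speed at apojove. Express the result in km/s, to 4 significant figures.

v ≈ 6.799 km/s

μ = GM = 6.674×10⁻¹¹ × 1.898×10²⁷ = 1.267×10¹⁷ m³/s².
Semi-major axis a = (r_p + r_a)/2 = 3.4124×10⁵ km = 3.412×10⁸ m.
Vis-viva: v² = μ(2/r − 1/a) = 1.267×10¹⁷ × (3.295×10⁻⁹ − 2.931×10⁻⁹) = 4.622×10⁷ m²/s².
v = 6799 m/s = 6.799 km/s.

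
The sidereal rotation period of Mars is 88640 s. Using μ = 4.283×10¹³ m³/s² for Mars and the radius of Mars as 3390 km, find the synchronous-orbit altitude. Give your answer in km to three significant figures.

h_sync ≈ 17000 km

A synchronous orbit has period T, so by Kepler's third law a = (μT²/4π²)^(1/3).
μT²/4π² = 4.283×10¹³ × (8.864×10⁴)² / 39.48 = 8.524×10²¹ m³.
a = 2.043×10⁷ m = 20428 km.
Altitude h = a − R = 20428 − 3390 = 17038 km.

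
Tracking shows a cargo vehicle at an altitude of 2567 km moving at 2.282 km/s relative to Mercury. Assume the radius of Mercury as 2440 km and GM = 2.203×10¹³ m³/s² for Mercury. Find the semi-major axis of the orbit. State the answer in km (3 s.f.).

a ≈ 6130 km

r = 2440 + 2567 = 5007.0 km = 5.007×10⁶ m.
Specific orbital energy ε = v²/2 − μ/r = (2282)²/2 − 2.203×10¹³/5.007×10⁶ = -1.796×10⁶ J/kg.
Since ε = −μ/(2a), a = −μ/(2ε) = 6.133×10⁶ m = 6132.8 km.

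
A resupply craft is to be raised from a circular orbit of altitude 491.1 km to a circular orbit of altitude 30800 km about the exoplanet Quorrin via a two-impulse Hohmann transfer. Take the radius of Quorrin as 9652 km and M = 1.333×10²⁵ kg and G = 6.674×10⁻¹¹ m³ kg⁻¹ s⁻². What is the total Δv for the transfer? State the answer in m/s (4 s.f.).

Δv_total ≈ 4198 m/s

μ = GM = 6.674×10⁻¹¹ × 1.333×10²⁵ = 8.896×10¹⁴ m³/s².
r₁ = 9652 + 491.1 = 10143 km = 1.0143×10⁷ m.
r₂ = 9652 + 30800 = 40452 km = 4.0452×10⁷ m.
Transfer ellipse a_t = (r₁ + r₂)/2 = 2.530×10⁷ m.
At r₁: circular v_c1 = √(μ/r₁) = 9365 m/s; transfer-periapsis v_p = √[μ(2/r₁ − 1/a_t)] = 11840 m/s.
Δv₁ = v_p − v_c1 = 2477 m/s.
At r₂: circular v_c2 = √(μ/r₂) = 4690 m/s; transfer-apoapsis v_a = √[μ(2/r₂ − 1/a_t)] = 2970 m/s.
Δv₂ = v_c2 − v_a = 1720 m/s.
Total Δv = Δv₁ + Δv₂ = 4198 m/s.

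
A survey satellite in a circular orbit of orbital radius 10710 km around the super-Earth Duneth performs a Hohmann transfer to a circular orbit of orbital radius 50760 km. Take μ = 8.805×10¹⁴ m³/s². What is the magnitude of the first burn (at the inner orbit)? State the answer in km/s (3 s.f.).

r₁ = 10710 km = 1.071×10⁷ m.
r₂ = 50760 km = 5.076×10⁷ m.
Transfer ellipse a_t = (r₁ + r₂)/2 = 3.074×10⁷ m.
At r₁: circular v_c1 = √(μ/r₁) = 9067 m/s; transfer-periapsis v_p = √[μ(2/r₁ − 1/a_t)] = 11650 m/s.
Δv₁ = v_p − v_c1 = 2585 m/s.
= 2.585 km/s.

Δv ≈ 2.59 km/s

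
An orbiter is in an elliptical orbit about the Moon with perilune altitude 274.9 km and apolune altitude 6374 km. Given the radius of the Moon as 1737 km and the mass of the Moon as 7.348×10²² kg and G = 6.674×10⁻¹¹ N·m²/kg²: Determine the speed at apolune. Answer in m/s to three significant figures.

v ≈ 490 m/s

μ = GM = 6.674×10⁻¹¹ × 7.348×10²² = 4.904×10¹² m³/s².
r_p = 1737 + 274.9 = 2011.9 km = 2.0119×10⁶ m.
r_a = 1737 + 6374 = 8111.0 km = 8.1110×10⁶ m.
Semi-major axis a = (r_p + r_a)/2 = 5061.4 km = 5.061×10⁶ m.
Vis-viva: v² = μ(2/r − 1/a) = 4.904×10¹² × (2.466×10⁻⁷ − 1.976×10⁻⁷) = 2.403×10⁵ m²/s².
v = 490.2 m/s.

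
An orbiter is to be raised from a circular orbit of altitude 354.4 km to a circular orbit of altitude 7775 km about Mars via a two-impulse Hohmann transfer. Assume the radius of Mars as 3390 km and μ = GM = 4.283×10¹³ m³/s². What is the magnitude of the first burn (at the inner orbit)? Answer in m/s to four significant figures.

Δv ≈ 756.9 m/s

r₁ = 3390 + 354.4 = 3744.4 km = 3.7444×10⁶ m.
r₂ = 3390 + 7775 = 11165 km = 1.1165×10⁷ m.
Transfer ellipse a_t = (r₁ + r₂)/2 = 7.455×10⁶ m.
At r₁: circular v_c1 = √(μ/r₁) = 3382 m/s; transfer-periapsis v_p = √[μ(2/r₁ − 1/a_t)] = 4139 m/s.
Δv₁ = v_p − v_c1 = 756.9 m/s.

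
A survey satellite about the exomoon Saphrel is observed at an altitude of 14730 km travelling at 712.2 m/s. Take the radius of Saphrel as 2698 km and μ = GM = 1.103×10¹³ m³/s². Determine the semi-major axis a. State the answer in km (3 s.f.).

a ≈ 14500 km

r = 2698 + 14730 = 17428 km = 1.743×10⁷ m.
Specific orbital energy ε = v²/2 − μ/r = (712.2)²/2 − 1.103×10¹³/1.743×10⁷ = -3.793×10⁵ J/kg.
Since ε = −μ/(2a), a = −μ/(2ε) = 1.454×10⁷ m = 14541 km.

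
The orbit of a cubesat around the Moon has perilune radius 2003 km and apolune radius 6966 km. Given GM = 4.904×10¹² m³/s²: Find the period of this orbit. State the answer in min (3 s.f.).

Semi-major axis a = (r_p + r_a)/2 = (2003.0 + 6966.0)/2 = 4484.5 km = 4.484×10⁶ m.
By Kepler's third law T = 2π√(a³/μ) = 2π × 4.288×10³ = 2.694×10⁴ s.
= 449.1 min.

T ≈ 449 min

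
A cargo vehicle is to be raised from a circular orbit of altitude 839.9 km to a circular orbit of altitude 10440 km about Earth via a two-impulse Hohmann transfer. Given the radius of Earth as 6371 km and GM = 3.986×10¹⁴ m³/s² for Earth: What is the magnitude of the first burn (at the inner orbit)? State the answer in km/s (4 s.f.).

r₁ = 6371 + 839.9 = 7210.9 km = 7.2109×10⁶ m.
r₂ = 6371 + 10440 = 16811 km = 1.6811×10⁷ m.
Transfer ellipse a_t = (r₁ + r₂)/2 = 1.201×10⁷ m.
At r₁: circular v_c1 = √(μ/r₁) = 7435 m/s; transfer-perigee v_p = √[μ(2/r₁ − 1/a_t)] = 8796 m/s.
Δv₁ = v_p − v_c1 = 1361 m/s.
= 1.361 km/s.

Δv ≈ 1.361 km/s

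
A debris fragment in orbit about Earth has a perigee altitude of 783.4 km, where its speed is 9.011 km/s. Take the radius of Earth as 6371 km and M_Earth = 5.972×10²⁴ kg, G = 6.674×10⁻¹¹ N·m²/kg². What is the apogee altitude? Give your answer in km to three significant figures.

apogee altitude ≈ 12900 km

μ = GM = 6.674×10⁻¹¹ × 5.972×10²⁴ = 3.986×10¹⁴ m³/s².
r_p = 6371 + 783.4 = 7154.4 km = 7.154×10⁶ m.
Specific energy ε = v²/2 − μ/r = -1.511×10⁷ J/kg, so a = −μ/(2ε) = 1.319×10⁷ m.
The apsides satisfy r_p + r_a = 2a, so the apogee radius is 2a − r_p = 1.922×10⁷ m = 19222 km.
Apogee altitude = 19222 − 6371 = 12851 km.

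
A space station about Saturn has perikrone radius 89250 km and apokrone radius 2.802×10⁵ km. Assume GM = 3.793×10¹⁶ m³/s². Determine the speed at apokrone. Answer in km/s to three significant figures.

v ≈ 8.09 km/s

Semi-major axis a = (r_p + r_a)/2 = 1.8472×10⁵ km = 1.847×10⁸ m.
Vis-viva: v² = μ(2/r − 1/a) = 3.793×10¹⁶ × (7.138×10⁻⁹ − 5.413×10⁻⁹) = 6.540×10⁷ m²/s².
v = 8087 m/s = 8.087 km/s.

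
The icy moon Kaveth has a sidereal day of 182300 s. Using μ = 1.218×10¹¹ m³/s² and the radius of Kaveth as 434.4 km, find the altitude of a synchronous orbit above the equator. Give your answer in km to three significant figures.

h_sync ≈ 4250 km

A synchronous orbit has period T, so by Kepler's third law a = (μT²/4π²)^(1/3).
μT²/4π² = 1.218×10¹¹ × (1.823×10⁵)² / 39.48 = 1.025×10²⁰ m³.
a = 4.680×10⁶ m = 4680.4 km.
Altitude h = a − R = 4680.4 − 434.4 = 4246.0 km.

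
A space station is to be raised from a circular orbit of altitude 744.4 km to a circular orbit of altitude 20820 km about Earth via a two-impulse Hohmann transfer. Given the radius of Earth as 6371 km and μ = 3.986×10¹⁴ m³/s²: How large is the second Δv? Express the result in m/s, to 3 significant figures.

Δv ≈ 1360 m/s

r₁ = 6371 + 744.4 = 7115.4 km = 7.1154×10⁶ m.
r₂ = 6371 + 20820 = 27191 km = 2.7191×10⁷ m.
Transfer ellipse a_t = (r₁ + r₂)/2 = 1.715×10⁷ m.
At r₁: circular v_c1 = √(μ/r₁) = 7485 m/s; transfer-perigee v_p = √[μ(2/r₁ − 1/a_t)] = 9423 m/s.
At r₂: circular v_c2 = √(μ/r₂) = 3829 m/s; transfer-apogee v_a = √[μ(2/r₂ − 1/a_t)] = 2466 m/s.
Δv₂ = v_c2 − v_a = 1363 m/s.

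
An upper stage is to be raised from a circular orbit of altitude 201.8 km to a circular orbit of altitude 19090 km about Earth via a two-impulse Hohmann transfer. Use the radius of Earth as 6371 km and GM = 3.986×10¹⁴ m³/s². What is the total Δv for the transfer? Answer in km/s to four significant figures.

r₁ = 6371 + 201.8 = 6572.8 km = 6.5728×10⁶ m.
r₂ = 6371 + 19090 = 25461 km = 2.5461×10⁷ m.
Transfer ellipse a_t = (r₁ + r₂)/2 = 1.602×10⁷ m.
At r₁: circular v_c1 = √(μ/r₁) = 7787 m/s; transfer-perigee v_p = √[μ(2/r₁ − 1/a_t)] = 9818 m/s.
Δv₁ = v_p − v_c1 = 2031 m/s.
At r₂: circular v_c2 = √(μ/r₂) = 3957 m/s; transfer-apogee v_a = √[μ(2/r₂ − 1/a_t)] = 2535 m/s.
Δv₂ = v_c2 − v_a = 1422 m/s.
Total Δv = Δv₁ + Δv₂ = 3453 m/s = 3.453 km/s.

Δv_total ≈ 3.453 km/s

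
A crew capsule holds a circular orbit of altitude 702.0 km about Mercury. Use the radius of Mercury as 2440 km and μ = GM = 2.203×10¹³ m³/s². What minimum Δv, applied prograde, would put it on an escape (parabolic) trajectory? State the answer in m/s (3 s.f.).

Δv ≈ 1100 m/s

r = 2440 + 702.0 = 3142.0 km = 3.1420×10⁶ m.
Circular speed v_c = √(μ/r) = 2648 m/s.
Escape speed v_esc = √(2μ/r) = √2 × v_c = 3745 m/s.
Δv = v_esc − v_c = 1097 m/s.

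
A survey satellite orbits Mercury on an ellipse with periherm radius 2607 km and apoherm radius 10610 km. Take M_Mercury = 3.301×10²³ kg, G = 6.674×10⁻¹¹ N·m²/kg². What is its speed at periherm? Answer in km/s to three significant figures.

v ≈ 3.68 km/s

μ = GM = 6.674×10⁻¹¹ × 3.301×10²³ = 2.203×10¹³ m³/s².
Semi-major axis a = (r_p + r_a)/2 = 6608.5 km = 6.608×10⁶ m.
Vis-viva: v² = μ(2/r − 1/a) = 2.203×10¹³ × (7.672×10⁻⁷ − 1.513×10⁻⁷) = 1.357×10⁷ m²/s².
v = 3683 m/s = 3.683 km/s.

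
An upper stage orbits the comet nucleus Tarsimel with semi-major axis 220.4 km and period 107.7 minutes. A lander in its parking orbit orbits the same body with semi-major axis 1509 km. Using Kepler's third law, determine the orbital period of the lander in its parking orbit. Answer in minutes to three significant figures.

Kepler's third law: T² ∝ a³, so T₂ = T₁ (a₂/a₁)^(3/2).
a₂/a₁ = 6.847, (a₂/a₁)^(3/2) = 17.91.
T₂ = 107.7 × 17.91 = 1929 minutes.

T₂ ≈ 1930 minutes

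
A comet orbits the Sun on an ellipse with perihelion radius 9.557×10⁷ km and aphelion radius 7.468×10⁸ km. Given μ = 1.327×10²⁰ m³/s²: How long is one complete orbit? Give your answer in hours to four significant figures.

Semi-major axis a = (r_p + r_a)/2 = (9.5570×10⁷ + 7.4680×10⁸)/2 = 4.2118×10⁸ km = 4.212×10¹¹ m.
By Kepler's third law T = 2π√(a³/μ) = 2π × 2.373×10⁷ = 1.491×10⁸ s.
= 41410 hours.

T ≈ 41410 hours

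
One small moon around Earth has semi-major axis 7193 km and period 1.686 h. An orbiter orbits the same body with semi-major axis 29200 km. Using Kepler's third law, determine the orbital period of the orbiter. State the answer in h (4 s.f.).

T₂ ≈ 13.79 h

Kepler's third law: T² ∝ a³, so T₂ = T₁ (a₂/a₁)^(3/2).
a₂/a₁ = 4.060, (a₂/a₁)^(3/2) = 8.179.
T₂ = 1.686 × 8.179 = 13.79 h.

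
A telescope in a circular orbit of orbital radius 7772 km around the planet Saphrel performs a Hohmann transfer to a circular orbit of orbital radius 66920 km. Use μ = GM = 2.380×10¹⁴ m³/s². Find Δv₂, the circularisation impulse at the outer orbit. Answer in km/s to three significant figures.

Δv ≈ 1.03 km/s

r₁ = 7772 km = 7.772×10⁶ m.
r₂ = 66920 km = 6.692×10⁷ m.
Transfer ellipse a_t = (r₁ + r₂)/2 = 3.735×10⁷ m.
At r₁: circular v_c1 = √(μ/r₁) = 5534 m/s; transfer-periapsis v_p = √[μ(2/r₁ − 1/a_t)] = 7408 m/s.
At r₂: circular v_c2 = √(μ/r₂) = 1886 m/s; transfer-apoapsis v_a = √[μ(2/r₂ − 1/a_t)] = 860.3 m/s.
Δv₂ = v_c2 − v_a = 1026 m/s.
= 1.026 km/s.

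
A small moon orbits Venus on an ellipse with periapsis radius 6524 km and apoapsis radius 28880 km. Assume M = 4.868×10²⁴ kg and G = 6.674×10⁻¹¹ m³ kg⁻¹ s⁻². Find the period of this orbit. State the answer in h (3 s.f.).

T ≈ 7.21 h

μ = GM = 6.674×10⁻¹¹ × 4.868×10²⁴ = 3.249×10¹⁴ m³/s².
Semi-major axis a = (r_p + r_a)/2 = (6524.0 + 28880)/2 = 17702 km = 1.770×10⁷ m.
By Kepler's third law T = 2π√(a³/μ) = 2π × 4.132×10³ = 2.596×10⁴ s.
= 7.212 h.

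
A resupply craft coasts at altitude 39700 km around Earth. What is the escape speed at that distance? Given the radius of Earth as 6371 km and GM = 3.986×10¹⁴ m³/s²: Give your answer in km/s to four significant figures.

v_esc ≈ 4.160 km/s

r = 6371 + 39700 = 46071 km = 4.6071×10⁷ m.
Escape speed v_esc = √(2μ/r) = √(2 × 3.986×10¹⁴ / 4.607×10⁷) = √(1.730×10⁷) = 4160 m/s.
= 4.160 km/s.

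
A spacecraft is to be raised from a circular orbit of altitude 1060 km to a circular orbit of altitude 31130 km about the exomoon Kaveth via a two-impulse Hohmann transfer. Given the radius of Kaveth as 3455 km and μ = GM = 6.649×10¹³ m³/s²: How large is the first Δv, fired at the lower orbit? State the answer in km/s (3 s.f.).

r₁ = 3455 + 1060 = 4515.0 km = 4.5150×10⁶ m.
r₂ = 3455 + 31130 = 34585 km = 3.4585×10⁷ m.
Transfer ellipse a_t = (r₁ + r₂)/2 = 1.955×10⁷ m.
At r₁: circular v_c1 = √(μ/r₁) = 3838 m/s; transfer-periapsis v_p = √[μ(2/r₁ − 1/a_t)] = 5104 m/s.
Δv₁ = v_p − v_c1 = 1267 m/s.
= 1.267 km/s.

Δv ≈ 1.27 km/s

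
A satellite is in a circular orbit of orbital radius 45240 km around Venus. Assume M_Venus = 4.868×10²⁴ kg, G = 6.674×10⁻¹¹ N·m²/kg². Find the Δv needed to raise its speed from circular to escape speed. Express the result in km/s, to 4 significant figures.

μ = GM = 6.674×10⁻¹¹ × 4.868×10²⁴ = 3.249×10¹⁴ m³/s².
r = 45240 km = 4.524×10⁷ m.
Circular speed v_c = √(μ/r) = 2680 m/s.
Escape speed v_esc = √(2μ/r) = √2 × v_c = 3790 m/s.
Δv = v_esc − v_c = 1110 m/s = 1.110 km/s.

Δv ≈ 1.110 km/s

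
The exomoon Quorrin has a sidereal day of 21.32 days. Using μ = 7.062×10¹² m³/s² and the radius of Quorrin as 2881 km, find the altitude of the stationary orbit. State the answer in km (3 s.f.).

h_sync ≈ 81800 km

T = 21.32 days = 1.842×10⁶ s.
A synchronous orbit has period T, so by Kepler's third law a = (μT²/4π²)^(1/3).
μT²/4π² = 7.062×10¹² × (1.842×10⁶)² / 39.48 = 6.070×10²³ m³.
a = 8.467×10⁷ m = 84669 km.
Altitude h = a − R = 84669 − 2881 = 81788 km.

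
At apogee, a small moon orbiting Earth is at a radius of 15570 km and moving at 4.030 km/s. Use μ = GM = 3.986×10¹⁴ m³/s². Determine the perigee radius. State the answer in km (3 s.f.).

perigee radius ≈ 7230 km

r_a = 1.557×10⁷ m.
Specific energy ε = v²/2 − μ/r = -1.748×10⁷ J/kg, so a = −μ/(2ε) = 1.140×10⁷ m.
The apsides satisfy r_p + r_a = 2a, so the perigee radius is 2a − r_a = 7.233×10⁶ m = 7233.1 km.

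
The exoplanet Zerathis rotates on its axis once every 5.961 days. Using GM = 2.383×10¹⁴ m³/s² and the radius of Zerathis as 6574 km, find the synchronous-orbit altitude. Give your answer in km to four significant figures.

T = 5.961 days = 5.150×10⁵ s.
A synchronous orbit has period T, so by Kepler's third law a = (μT²/4π²)^(1/3).
μT²/4π² = 2.383×10¹⁴ × (5.150×10⁵)² / 39.48 = 1.601×10²⁴ m³.
a = 1.170×10⁸ m = 1.1699×10⁵ km.
Altitude h = a − R = 1.1699×10⁵ − 6574 = 1.1041×10⁵ km.

h_sync ≈ 1.104×10⁵ km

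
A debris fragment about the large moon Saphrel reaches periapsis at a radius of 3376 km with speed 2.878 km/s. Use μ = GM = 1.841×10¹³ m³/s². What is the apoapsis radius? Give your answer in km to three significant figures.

apoapsis radius ≈ 10700 km

r_p = 3.376×10⁶ m.
Specific energy ε = v²/2 − μ/r = -1.312×10⁶ J/kg, so a = −μ/(2ε) = 7.017×10⁶ m.
The apsides satisfy r_p + r_a = 2a, so the apoapsis radius is 2a − r_p = 1.066×10⁷ m = 10659 km.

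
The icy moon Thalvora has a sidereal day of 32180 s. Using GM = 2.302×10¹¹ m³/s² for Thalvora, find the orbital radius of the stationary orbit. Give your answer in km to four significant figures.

r_sync ≈ 1821 km

A synchronous orbit has period T, so by Kepler's third law a = (μT²/4π²)^(1/3).
μT²/4π² = 2.302×10¹¹ × (3.218×10⁴)² / 39.48 = 6.038×10¹⁸ m³.
a = 1.821×10⁶ m = 1821.0 km.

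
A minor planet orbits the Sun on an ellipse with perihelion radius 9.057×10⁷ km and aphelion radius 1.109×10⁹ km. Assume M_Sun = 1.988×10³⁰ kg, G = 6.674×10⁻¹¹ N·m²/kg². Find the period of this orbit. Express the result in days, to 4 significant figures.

μ = GM = 6.674×10⁻¹¹ × 1.988×10³⁰ = 1.327×10²⁰ m³/s².
Semi-major axis a = (r_p + r_a)/2 = (9.0570×10⁷ + 1.1090×10⁹)/2 = 5.9978×10⁸ km = 5.998×10¹¹ m.
By Kepler's third law T = 2π√(a³/μ) = 2π × 4.033×10⁷ = 2.534×10⁸ s.
= 2933 days.

T ≈ 2933 days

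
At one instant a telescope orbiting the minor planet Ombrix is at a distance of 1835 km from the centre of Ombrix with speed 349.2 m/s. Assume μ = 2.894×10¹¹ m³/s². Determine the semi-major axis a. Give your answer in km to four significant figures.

a ≈ 1496 km

r = 1.835×10⁶ m.
Vis-viva rearranged: 1/a = 2/r − v²/μ = 1.090×10⁻⁶ − 4.214×10⁻⁷ = 6.686×10⁻⁷ m⁻¹.
a = 1.496×10⁶ m = 1495.7 km.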